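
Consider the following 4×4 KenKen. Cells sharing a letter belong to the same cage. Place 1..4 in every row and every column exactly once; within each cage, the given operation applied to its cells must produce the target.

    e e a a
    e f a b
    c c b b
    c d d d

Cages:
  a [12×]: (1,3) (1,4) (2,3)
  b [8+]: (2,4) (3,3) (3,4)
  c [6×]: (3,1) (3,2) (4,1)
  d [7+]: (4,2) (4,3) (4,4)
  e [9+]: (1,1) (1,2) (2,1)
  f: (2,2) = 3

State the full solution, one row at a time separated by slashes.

Cage f is given, so (2,2) = 3.
Row 4 needs a 3, and only (4,1) is open for it.
Column 1 now contains 3, which forces (1,1) = 1.
The 3 cells of cage e must have sum 9; hence (1,2) = 4.
Row 1 already has 4, which forces (1,3) = 3.
Row 1 now contains 3; hence (1,4) = 2.
The 3 cells of cage e must have sum 9, so (2,1) = 4.
4 is placed in row 2, which forces (2,4) = 1.
Column 1 already has 1, which forces (3,1) = 2.
Row 3 already has 2, so (3,2) = 1.
Row 3 already has 1, leaving (3,3) = 4.
Row 3 already has 4; hence (3,4) = 3.
1 is placed in column 2, leaving (4,2) = 2.
Row 4 already has 2, which forces (4,3) = 1.
Column 4 already has 1; hence (4,4) = 4.
Row 2 already has 1; hence (2,3) = 2.

1 4 3 2 / 4 3 2 1 / 2 1 4 3 / 3 2 1 4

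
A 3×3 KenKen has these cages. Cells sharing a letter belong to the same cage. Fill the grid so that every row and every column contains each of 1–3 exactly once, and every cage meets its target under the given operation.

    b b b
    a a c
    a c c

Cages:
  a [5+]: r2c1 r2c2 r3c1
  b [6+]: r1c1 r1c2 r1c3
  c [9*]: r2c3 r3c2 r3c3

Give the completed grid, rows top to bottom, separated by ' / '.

3 1 2 / 1 2 3 / 2 3 1

The 3 cells of cage c must have product 9; hence r2c3 = 3.
The 3 cells of cage c must have product 9, so r3c2 = 3.
Cage c has product 9, so r3c3 = 1.
Cage b needs sum 6, leaving r1c1 = 3.
Cage b needs sum 6, so r1c2 = 1.
1 is placed in column 3, leaving r1c3 = 2.
Row 2 now contains 3, which forces r2c1 = 1.
The 3 cells of cage a must have sum 5, which forces r2c2 = 2.
Row 3 now contains 1, leaving r3c1 = 2.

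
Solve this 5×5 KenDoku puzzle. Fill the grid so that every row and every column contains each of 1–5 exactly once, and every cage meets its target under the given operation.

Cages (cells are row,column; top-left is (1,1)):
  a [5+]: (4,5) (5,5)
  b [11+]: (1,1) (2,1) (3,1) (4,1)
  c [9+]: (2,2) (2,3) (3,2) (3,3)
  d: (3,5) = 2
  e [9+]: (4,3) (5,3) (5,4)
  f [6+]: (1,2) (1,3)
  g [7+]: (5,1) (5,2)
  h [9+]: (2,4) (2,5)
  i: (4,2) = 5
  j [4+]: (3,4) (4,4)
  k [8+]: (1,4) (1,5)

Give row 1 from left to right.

Cage d is given; hence (3,5) = 2.
I is a freebie, leaving (4,2) = 5.
Column 1 needs a 4, and only (5,1) is open for it.
Cage a's pair has sum 5; hence (4,5) = 4.
Cage g's pair has sum 7, so (5,2) = 3.
4 is placed in row 5, which forces (5,5) = 1.
The two cells of cage h must have sum 9, so (2,4) = 4.
4 is placed in column 5, so (2,5) = 5.
Cage e needs sum 9, leaving (4,3) = 2.
Cage e needs sum 9, which forces (5,3) = 5.
Cage e needs sum 9, so (5,4) = 2.
Cage f needs two cells with sum 6, which forces (1,2) = 2.
5 is placed in column 3, leaving (1,3) = 4.
The two cells of cage k must have sum 8, leaving (1,4) = 5.
Column 5 already has 5; hence (1,5) = 3.
Cage c has sum 9, so (2,2) = 1.
Cage c has sum 9, so (2,3) = 3.
Cage c has sum 9, so (3,2) = 4.
Cage c has sum 9; hence (3,3) = 1.
Row 3 now contains 1, so (3,4) = 3.
3 is placed in column 4; hence (4,4) = 1.
Row 1 already has 3, leaving (1,1) = 1.
Row 2 now contains 3, which forces (2,1) = 2.
3 is placed in row 3, leaving (3,1) = 5.
Row 4 now contains 1, leaving (4,1) = 3.
Completed grid: 1 2 4 5 3 / 2 1 3 4 5 / 5 4 1 3 2 / 3 5 2 1 4 / 4 3 5 2 1.

1 2 4 5 3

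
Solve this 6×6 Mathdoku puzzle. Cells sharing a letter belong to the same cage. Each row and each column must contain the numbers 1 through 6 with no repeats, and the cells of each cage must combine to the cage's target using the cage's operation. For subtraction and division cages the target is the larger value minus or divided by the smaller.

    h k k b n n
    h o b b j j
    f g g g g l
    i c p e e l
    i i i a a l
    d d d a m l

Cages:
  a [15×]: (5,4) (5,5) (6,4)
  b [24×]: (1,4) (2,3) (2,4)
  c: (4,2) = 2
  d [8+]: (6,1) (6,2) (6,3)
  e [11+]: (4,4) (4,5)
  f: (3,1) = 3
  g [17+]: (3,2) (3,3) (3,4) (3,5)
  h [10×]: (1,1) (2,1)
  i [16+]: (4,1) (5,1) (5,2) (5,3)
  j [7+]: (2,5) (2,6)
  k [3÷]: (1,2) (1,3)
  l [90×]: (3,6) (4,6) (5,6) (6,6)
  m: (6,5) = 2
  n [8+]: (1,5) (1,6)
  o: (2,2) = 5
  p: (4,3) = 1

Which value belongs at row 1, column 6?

2

O is a freebie, so (2,2) = 5.
Cage f is a single given cell; hence (3,1) = 3.
Cage c is a single given cell, leaving (4,2) = 2.
Cage p is a single given cell, which forces (4,3) = 1.
Cage m is given, so (6,5) = 2.
The two cells of cage h must have product 10, leaving (1,1) = 5.
Row 2 already has 5; hence (2,1) = 2.
Cage n's pair has sum 8; hence (1,5) = 6.
The two cells of cage n must have sum 8, so (1,6) = 2.
6 is placed in column 5, so (4,5) = 5.
6 is placed in row 1, which forces (1,2) = 1.
Row 1 now contains 2, so (1,3) = 3.
Row 1 already has 1, so (1,4) = 4.
Cage g needs sum 17, leaving (3,2) = 6.
Column 5 now contains 5, leaving (3,5) = 4.
5 is placed in row 4, which forces (4,4) = 6.
Row 4 already has 6, leaving (4,6) = 3.
3 is placed in column 3, so (6,3) = 4.
4 is placed in column 3, leaving (2,3) = 6.
6 is placed in column 4; hence (2,4) = 1.
Row 2 now contains 1, leaving (2,5) = 3.
6 is placed in row 2; hence (2,6) = 4.
Row 4 already has 6, leaving (4,1) = 4.
The 4 cells of cage i must have sum 16, which forces (5,1) = 6.
Cage i has sum 16, leaving (5,2) = 4.
Cage i needs sum 16; hence (5,3) = 2.
3 is placed in column 5, which forces (5,5) = 1.
1 is placed in row 5, which forces (5,6) = 5.
Row 6 already has 4, so (6,1) = 1.
Row 6 already has 4; hence (6,2) = 3.
Row 6 already has 3; hence (6,4) = 5.
1 is placed in row 6, leaving (6,6) = 6.
Column 3 now contains 2, leaving (3,3) = 5.
Column 4 already has 5, which forces (3,4) = 2.
5 is placed in column 6, so (3,6) = 1.
5 is placed in row 5; hence (5,4) = 3.
Completed grid: 5 1 3 4 6 2 / 2 5 6 1 3 4 / 3 6 5 2 4 1 / 4 2 1 6 5 3 / 6 4 2 3 1 5 / 1 3 4 5 2 6.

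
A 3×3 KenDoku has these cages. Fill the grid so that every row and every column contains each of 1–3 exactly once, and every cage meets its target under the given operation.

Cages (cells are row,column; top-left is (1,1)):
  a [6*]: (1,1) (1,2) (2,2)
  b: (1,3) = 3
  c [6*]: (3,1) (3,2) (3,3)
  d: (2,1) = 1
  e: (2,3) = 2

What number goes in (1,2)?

1

B is a freebie, so (1,3) = 3.
Cage d is a single given cell; hence (2,1) = 1.
Cage e is a single given cell, which forces (2,3) = 2.
2 is placed in column 3, leaving (3,3) = 1.
1 is placed in column 1, which forces (1,1) = 2.
Cage a needs product 6, so (1,2) = 1.
Row 2 now contains 2, leaving (2,2) = 3.
Column 1 now contains 2, so (3,1) = 3.
Column 2 already has 3, which forces (3,2) = 2.
Filled in: 2 1 3 / 1 3 2 / 3 2 1.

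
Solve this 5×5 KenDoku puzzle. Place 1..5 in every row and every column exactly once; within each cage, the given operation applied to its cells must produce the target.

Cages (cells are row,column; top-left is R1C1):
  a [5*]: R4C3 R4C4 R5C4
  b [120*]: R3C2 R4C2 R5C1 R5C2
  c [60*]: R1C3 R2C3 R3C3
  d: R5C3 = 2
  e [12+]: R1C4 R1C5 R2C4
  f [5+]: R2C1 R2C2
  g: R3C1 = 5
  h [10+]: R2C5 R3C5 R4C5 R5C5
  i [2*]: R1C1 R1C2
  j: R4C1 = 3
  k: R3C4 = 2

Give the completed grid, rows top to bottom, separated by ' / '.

G is a freebie, which forces R3C1 = 5.
Cage k is a single given cell, leaving R3C4 = 2.
J is a freebie, so R4C1 = 3.
Cage a has product 5, so R4C3 = 1.
Cage a has product 5, so R4C4 = 5.
Cage d is a single given cell, leaving R5C3 = 2.
Cage a needs product 5, so R5C4 = 1.
The 3 cells of cage e must have sum 12, which forces R1C5 = 5.
Cage b needs product 120, which forces R3C2 = 3.
Row 3 now contains 3, so R3C3 = 4.
4 is placed in row 3, leaving R3C5 = 1.
Cage b needs product 120, leaving R4C2 = 2.
Row 4 now contains 2, which forces R4C5 = 4.
Row 5 now contains 2, which forces R5C1 = 4.
The 4 cells of cage b must have product 120, so R5C2 = 5.
Column 5 already has 4, leaving R5C5 = 3.
The two cells of cage i must have product 2, so R1C1 = 2.
Column 2 now contains 2, leaving R1C2 = 1.
Column 3 now contains 4, leaving R1C3 = 3.
3 is placed in row 1, leaving R1C4 = 4.
Cage f's pair has sum 5, so R2C1 = 1.
Cage f's pair has sum 5, which forces R2C2 = 4.
Cage c needs product 60; hence R2C3 = 5.
4 is placed in column 4, leaving R2C4 = 3.
Column 5 already has 3, which forces R2C5 = 2.

2 1 3 4 5 / 1 4 5 3 2 / 5 3 4 2 1 / 3 2 1 5 4 / 4 5 2 1 3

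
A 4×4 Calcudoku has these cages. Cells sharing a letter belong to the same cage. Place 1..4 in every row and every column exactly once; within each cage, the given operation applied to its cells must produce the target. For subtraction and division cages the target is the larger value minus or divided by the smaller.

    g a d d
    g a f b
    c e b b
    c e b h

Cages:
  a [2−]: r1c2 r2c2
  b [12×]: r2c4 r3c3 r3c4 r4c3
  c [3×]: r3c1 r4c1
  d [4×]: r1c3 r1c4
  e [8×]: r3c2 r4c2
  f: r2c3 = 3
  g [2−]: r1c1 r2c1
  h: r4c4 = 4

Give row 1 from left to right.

F is a freebie, leaving r2c3 = 3.
Cage h is a single given cell, which forces r4c4 = 4.
Cage d's pair has product 4, so r1c3 = 4.
Column 4 already has 4, so r1c4 = 1.
Column 4 already has 1; hence r2c4 = 2.
Cage e's pair has product 8, so r3c2 = 4.
The 4 cells of cage b must have product 12, leaving r3c4 = 3.
Row 4 now contains 4, leaving r4c2 = 2.
Row 4 already has 2, so r4c3 = 1.
2 is placed in column 2, leaving r1c2 = 3.
Column 2 now contains 4, leaving r2c2 = 1.
3 is placed in row 3, which forces r3c1 = 1.
Column 3 now contains 1; hence r3c3 = 2.
Row 4 now contains 1, leaving r4c1 = 3.
Row 1 already has 3; hence r1c1 = 2.
1 is placed in row 2, which forces r2c1 = 4.
The full grid is 2 3 4 1 / 4 1 3 2 / 1 4 2 3 / 3 2 1 4.

2 3 4 1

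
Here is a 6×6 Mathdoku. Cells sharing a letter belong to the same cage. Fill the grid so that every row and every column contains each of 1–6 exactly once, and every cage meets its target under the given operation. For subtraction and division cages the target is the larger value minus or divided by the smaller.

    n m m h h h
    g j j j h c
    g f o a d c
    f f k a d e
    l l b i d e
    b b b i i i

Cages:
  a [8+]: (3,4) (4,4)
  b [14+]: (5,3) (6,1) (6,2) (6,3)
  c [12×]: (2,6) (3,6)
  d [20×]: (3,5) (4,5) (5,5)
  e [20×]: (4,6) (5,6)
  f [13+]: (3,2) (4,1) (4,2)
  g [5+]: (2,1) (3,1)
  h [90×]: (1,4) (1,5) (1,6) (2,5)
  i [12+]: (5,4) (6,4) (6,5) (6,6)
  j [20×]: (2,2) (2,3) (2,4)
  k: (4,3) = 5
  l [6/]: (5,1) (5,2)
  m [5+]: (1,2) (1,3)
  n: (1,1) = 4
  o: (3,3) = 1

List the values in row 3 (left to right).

Cage n is a single given cell; hence (1,1) = 4.
Cage o is given, so (3,3) = 1.
K is a freebie, so (4,3) = 5.
Row 4 now contains 5, which forces (4,6) = 4.
4 is placed in column 6, which forces (5,6) = 5.
5 is placed in column 3, so (2,3) = 4.
Cage d has product 20; hence (3,5) = 5.
Row 4 already has 4; hence (4,5) = 1.
Cage d needs product 20, leaving (5,5) = 4.
The 4 cells of cage h must have product 90, which forces (1,4) = 5.
Column 4 now contains 5, so (2,4) = 1.
The 3 cells of cage f must have sum 13, so (3,2) = 4.
Row 2 already has 1, leaving (2,2) = 5.
In row 1, 1 can only go at (1,6), so (1,6) = 1.
The 4 cells of cage i must have sum 12; hence (5,4) = 3.
The 4 cells of cage i must have sum 12, leaving (6,4) = 4.
Cage b has sum 14, which forces (6,1) = 5.
The 4 cells of cage b must have sum 14; hence (6,2) = 1.
The two cells of cage l must have quotient 6, so (5,1) = 1.
1 is placed in column 2, leaving (5,2) = 6.
6 is placed in row 5, so (5,3) = 2.
Column 3 now contains 2, which forces (6,3) = 6.
Cage m's pair has sum 5, so (1,2) = 2.
Column 3 now contains 2, so (1,3) = 3.
Row 1 now contains 3, which forces (1,5) = 6.
Column 5 already has 6, which forces (2,5) = 3.
Cage f has sum 13, so (4,1) = 6.
6 is placed in column 2; hence (4,2) = 3.
6 is placed in row 4, so (4,4) = 2.
3 is placed in column 5, leaving (6,5) = 2.
Row 6 already has 2, which forces (6,6) = 3.
Row 2 already has 3, which forces (2,1) = 2.
Row 2 now contains 2, leaving (2,6) = 6.
Cage g needs two cells with sum 5; hence (3,1) = 3.
Column 4 now contains 2; hence (3,4) = 6.
Column 6 already has 6, which forces (3,6) = 2.
Filled in: 4 2 3 5 6 1 / 2 5 4 1 3 6 / 3 4 1 6 5 2 / 6 3 5 2 1 4 / 1 6 2 3 4 5 / 5 1 6 4 2 3.

3 4 1 6 5 2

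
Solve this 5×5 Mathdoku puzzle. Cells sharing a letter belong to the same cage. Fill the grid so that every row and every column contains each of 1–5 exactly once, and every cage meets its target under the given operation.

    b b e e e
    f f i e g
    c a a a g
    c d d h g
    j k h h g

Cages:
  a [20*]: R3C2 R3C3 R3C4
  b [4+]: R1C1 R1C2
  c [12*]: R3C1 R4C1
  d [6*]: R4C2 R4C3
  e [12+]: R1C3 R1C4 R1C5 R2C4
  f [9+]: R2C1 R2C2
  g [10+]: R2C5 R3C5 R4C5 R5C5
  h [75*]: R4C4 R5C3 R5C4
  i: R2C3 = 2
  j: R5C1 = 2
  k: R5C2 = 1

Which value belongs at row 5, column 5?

Cage i is a single given cell, so R2C3 = 2.
Column 3 already has 2; hence R4C3 = 3.
Cage h has product 75; hence R4C4 = 5.
J is a freebie; hence R5C1 = 2.
Cage k is given, so R5C2 = 1.
Cage h needs product 75, so R5C3 = 5.
Cage h needs product 75, leaving R5C4 = 3.
3 is placed in row 5, so R5C5 = 4.
The two cells of cage b must have sum 4; hence R1C1 = 1.
Column 2 already has 1, so R1C2 = 3.
Row 1 already has 1; hence R1C3 = 4.
Row 1 already has 1, so R1C4 = 2.
Row 1 now contains 3, so R1C5 = 5.
Cage c needs two cells with product 12, leaving R3C1 = 3.
The 3 cells of cage a must have product 20, which forces R3C2 = 5.
4 is placed in column 3, so R3C3 = 1.
1 is placed in row 3; hence R3C4 = 4.
1 is placed in row 3, which forces R3C5 = 2.
3 is placed in row 4; hence R4C1 = 4.
3 is placed in row 4, so R4C2 = 2.
Column 5 already has 2, leaving R4C5 = 1.
4 is placed in column 1, which forces R2C1 = 5.
Column 2 now contains 5, leaving R2C2 = 4.
Column 4 now contains 4, which forces R2C4 = 1.
Column 5 now contains 1, leaving R2C5 = 3.
The full grid is 1 3 4 2 5 / 5 4 2 1 3 / 3 5 1 4 2 / 4 2 3 5 1 / 2 1 5 3 4.

4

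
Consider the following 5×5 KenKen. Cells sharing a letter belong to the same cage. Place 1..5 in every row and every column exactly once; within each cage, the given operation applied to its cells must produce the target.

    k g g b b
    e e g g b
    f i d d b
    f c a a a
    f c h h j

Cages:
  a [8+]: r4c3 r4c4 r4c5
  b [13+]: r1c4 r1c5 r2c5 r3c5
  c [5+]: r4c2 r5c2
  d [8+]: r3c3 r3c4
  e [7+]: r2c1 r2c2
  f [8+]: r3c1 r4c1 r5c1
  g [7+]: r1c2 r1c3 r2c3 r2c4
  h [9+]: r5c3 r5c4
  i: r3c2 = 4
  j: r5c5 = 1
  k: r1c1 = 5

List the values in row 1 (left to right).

5 1 2 4 3

K is a freebie, which forces r1c1 = 5.
I is a freebie, so r3c2 = 4.
Cage j is given, which forces r5c5 = 1.
In row 3, 1 can only go at r3c1, so r3c1 = 1.
In row 3, 2 can only go at r3c5, so r3c5 = 2.
The only place for 5 in row 4 is r4c5.
Cage b has sum 13, which forces r1c4 = 4.
Cage b needs sum 13, leaving r1c5 = 3.
Column 5 already has 5, leaving r2c5 = 4.
Column 4 now contains 4, which forces r5c4 = 5.
4 is placed in row 2; hence r2c1 = 2.
The two cells of cage e must have sum 7; hence r2c2 = 5.
Cage d's pair has sum 8, which forces r3c3 = 5.
Column 4 already has 5, so r3c4 = 3.
Row 5 already has 5, which forces r5c3 = 4.
Cage g needs sum 7, leaving r2c3 = 3.
Column 4 now contains 3, which forces r2c4 = 1.
Cage f has sum 8; hence r4c1 = 4.
Column 4 now contains 1, leaving r4c4 = 2.
4 is placed in row 5; hence r5c1 = 3.
3 is placed in row 5; hence r5c2 = 2.
Column 2 now contains 2, which forces r1c2 = 1.
The 4 cells of cage g must have sum 7, leaving r1c3 = 2.
Row 4 already has 2, leaving r4c2 = 3.
Row 4 already has 2, which forces r4c3 = 1.
The full grid is 5 1 2 4 3 / 2 5 3 1 4 / 1 4 5 3 2 / 4 3 1 2 5 / 3 2 4 5 1.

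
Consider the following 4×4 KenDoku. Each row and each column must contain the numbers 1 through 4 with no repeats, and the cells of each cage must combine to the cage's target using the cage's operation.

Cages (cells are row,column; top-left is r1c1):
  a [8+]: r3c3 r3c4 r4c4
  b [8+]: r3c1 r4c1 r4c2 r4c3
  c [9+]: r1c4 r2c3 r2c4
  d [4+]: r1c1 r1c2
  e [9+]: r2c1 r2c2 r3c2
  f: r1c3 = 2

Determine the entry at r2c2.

3

Cage f is a single given cell; hence r1c3 = 2.
Row 1 needs a 4, and only r1c4 is open for it.
Column 3 needs a 1, and only r4c3 is open for it.
Row 4 now contains 1, so r4c4 = 3.
Cage b needs sum 8, so r3c1 = 1.
Row 3 now contains 1, leaving r3c4 = 2.
Column 1 already has 1, so r1c1 = 3.
Cage d needs two cells with sum 4, which forces r1c2 = 1.
The 3 cells of cage c must have sum 9, so r2c3 = 4.
2 is placed in column 4, so r2c4 = 1.
Cage a has sum 8, which forces r3c3 = 3.
Row 2 now contains 4, leaving r2c1 = 2.
The 3 cells of cage e must have sum 9, which forces r2c2 = 3.
Row 3 now contains 3, leaving r3c2 = 4.
Column 1 already has 2, so r4c1 = 4.
Column 2 already has 4, so r4c2 = 2.
Completed grid: 3 1 2 4 / 2 3 4 1 / 1 4 3 2 / 4 2 1 3.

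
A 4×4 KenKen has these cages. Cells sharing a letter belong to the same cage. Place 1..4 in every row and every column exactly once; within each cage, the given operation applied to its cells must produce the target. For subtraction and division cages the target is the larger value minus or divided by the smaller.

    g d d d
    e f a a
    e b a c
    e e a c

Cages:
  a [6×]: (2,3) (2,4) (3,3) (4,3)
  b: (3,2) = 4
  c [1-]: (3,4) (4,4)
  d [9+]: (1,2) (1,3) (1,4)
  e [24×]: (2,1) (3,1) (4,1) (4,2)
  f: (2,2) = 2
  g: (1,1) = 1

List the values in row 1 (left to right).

1 3 4 2

G is a freebie, leaving (1,1) = 1.
F is a freebie; hence (2,2) = 2.
Row 2 now contains 2, leaving (2,3) = 3.
Cage a has product 6, leaving (2,4) = 1.
B is a freebie, so (3,2) = 4.
Column 2 already has 4, so (1,2) = 3.
Row 2 now contains 3, which forces (2,1) = 4.
Cage e needs product 24, so (4,2) = 1.
Row 4 already has 1, which forces (4,3) = 2.
Column 3 already has 2, leaving (1,3) = 4.
Cage d has sum 9, so (1,4) = 2.
Cage e has product 24, which forces (3,1) = 2.
Column 3 already has 2, which forces (3,3) = 1.
Column 4 already has 2, so (3,4) = 3.
2 is placed in row 4, leaving (4,1) = 3.
Column 4 already has 3, leaving (4,4) = 4.
Completed grid: 1 3 4 2 / 4 2 3 1 / 2 4 1 3 / 3 1 2 4.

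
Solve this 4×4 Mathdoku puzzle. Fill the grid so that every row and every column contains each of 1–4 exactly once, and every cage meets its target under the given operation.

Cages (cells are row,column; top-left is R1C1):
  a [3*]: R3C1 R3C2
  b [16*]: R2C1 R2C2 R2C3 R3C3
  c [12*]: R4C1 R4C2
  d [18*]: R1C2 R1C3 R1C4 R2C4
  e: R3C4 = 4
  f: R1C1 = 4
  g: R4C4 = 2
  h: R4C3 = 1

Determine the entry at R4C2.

Cage f is a single given cell, leaving R1C1 = 4.
Cage d has product 18; hence R2C4 = 3.
The 4 cells of cage b must have product 16; hence R3C3 = 2.
Cage e is a single given cell, which forces R3C4 = 4.
4 is placed in column 1; hence R4C1 = 3.
3 is placed in row 4; hence R4C2 = 4.
H is a freebie; hence R4C3 = 1.
Cage g is a single given cell, which forces R4C4 = 2.
Cage d needs product 18; hence R1C2 = 2.
Column 3 now contains 1, so R1C3 = 3.
Column 4 already has 2, so R1C4 = 1.
Column 2 already has 2, leaving R2C2 = 1.
Column 3 now contains 1, which forces R2C3 = 4.
Column 1 already has 3, so R3C1 = 1.
Cage a needs two cells with product 3, which forces R3C2 = 3.
Row 2 already has 1, so R2C1 = 2.
Completed grid: 4 2 3 1 / 2 1 4 3 / 1 3 2 4 / 3 4 1 2.

4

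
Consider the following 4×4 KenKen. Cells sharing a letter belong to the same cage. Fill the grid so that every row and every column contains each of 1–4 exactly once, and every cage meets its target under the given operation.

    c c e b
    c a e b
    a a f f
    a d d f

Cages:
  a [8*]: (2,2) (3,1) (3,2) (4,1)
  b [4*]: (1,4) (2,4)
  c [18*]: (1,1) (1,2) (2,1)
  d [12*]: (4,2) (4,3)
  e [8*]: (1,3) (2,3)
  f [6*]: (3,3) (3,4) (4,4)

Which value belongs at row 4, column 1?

Cage c needs product 18, which forces (1,1) = 2.
Cage c needs product 18, so (1,2) = 3.
2 is placed in row 1, leaving (1,3) = 4.
4 is placed in row 1, so (1,4) = 1.
The 3 cells of cage c must have product 18; hence (2,1) = 3.
Column 3 now contains 4, so (2,3) = 2.
Column 4 now contains 1, leaving (2,4) = 4.
Column 2 now contains 3, which forces (4,2) = 4.
Column 3 now contains 4, which forces (4,3) = 3.
3 is placed in row 4; hence (4,4) = 2.
4 is placed in row 2, leaving (2,2) = 1.
Cage a needs product 8, so (3,1) = 4.
The 4 cells of cage a must have product 8; hence (3,2) = 2.
3 is placed in column 3; hence (3,3) = 1.
Column 4 already has 2, leaving (3,4) = 3.
Row 4 now contains 4; hence (4,1) = 1.
Completed grid: 2 3 4 1 / 3 1 2 4 / 4 2 1 3 / 1 4 3 2.

1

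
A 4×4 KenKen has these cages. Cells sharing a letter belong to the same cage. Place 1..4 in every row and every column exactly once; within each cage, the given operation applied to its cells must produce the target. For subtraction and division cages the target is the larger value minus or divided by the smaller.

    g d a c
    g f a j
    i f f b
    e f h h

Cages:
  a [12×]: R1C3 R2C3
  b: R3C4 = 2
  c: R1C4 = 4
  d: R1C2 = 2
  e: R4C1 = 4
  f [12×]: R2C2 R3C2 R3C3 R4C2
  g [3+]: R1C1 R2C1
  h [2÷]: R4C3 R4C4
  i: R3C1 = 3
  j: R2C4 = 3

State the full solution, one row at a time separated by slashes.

D is a freebie, which forces R1C2 = 2.
Cage c is a single given cell, leaving R1C4 = 4.
Cage j is given, leaving R2C4 = 3.
Cage i is given, so R3C1 = 3.
B is a freebie, so R3C4 = 2.
E is a freebie; hence R4C1 = 4.
Column 4 already has 2, which forces R4C4 = 1.
Row 1 already has 2; hence R1C1 = 1.
Row 1 already has 4, leaving R1C3 = 3.
The two cells of cage g must have sum 3, leaving R2C1 = 2.
Cage f needs product 12, so R2C2 = 1.
3 is placed in row 2; hence R2C3 = 4.
Cage f has product 12; hence R3C2 = 4.
Row 3 now contains 2, which forces R3C3 = 1.
Row 4 already has 1, so R4C2 = 3.
Row 4 already has 1, leaving R4C3 = 2.

1 2 3 4 / 2 1 4 3 / 3 4 1 2 / 4 3 2 1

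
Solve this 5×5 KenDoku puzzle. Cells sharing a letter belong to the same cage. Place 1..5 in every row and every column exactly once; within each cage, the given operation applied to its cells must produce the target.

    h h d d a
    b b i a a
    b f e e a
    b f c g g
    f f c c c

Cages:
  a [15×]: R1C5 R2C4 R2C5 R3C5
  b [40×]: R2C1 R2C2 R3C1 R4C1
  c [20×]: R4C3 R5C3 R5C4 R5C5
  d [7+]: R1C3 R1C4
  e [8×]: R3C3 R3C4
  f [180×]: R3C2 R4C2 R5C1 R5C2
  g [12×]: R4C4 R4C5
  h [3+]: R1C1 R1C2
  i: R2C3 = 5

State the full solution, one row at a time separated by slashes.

2 1 3 4 5 / 4 2 5 1 3 / 5 3 4 2 1 / 1 5 2 3 4 / 3 4 1 5 2

Cage i is a single given cell, leaving R2C3 = 5.
The 4 cells of cage a must have product 15; hence R2C4 = 1.
5 is placed in row 2; hence R2C5 = 3.
3 is placed in column 5, so R4C5 = 4.
The 4 cells of cage f must have product 180, which forces R5C1 = 3.
Row 4 now contains 4, which forces R4C4 = 3.
Cage f has product 180, so R3C2 = 3.
3 is placed in row 4, leaving R4C2 = 5.
Cage f has product 180; hence R5C2 = 4.
Row 5 already has 4; hence R5C3 = 1.
The 4 cells of cage b must have product 40, which forces R2C1 = 4.
Column 2 now contains 4, leaving R2C2 = 2.
Cage b needs product 40, so R3C1 = 5.
5 is placed in row 3; hence R3C5 = 1.
Row 4 now contains 5, leaving R4C1 = 1.
Column 3 already has 1, so R4C3 = 2.
1 is placed in column 1, so R1C1 = 2.
2 is placed in column 2, so R1C2 = 1.
Column 3 now contains 2, which forces R1C3 = 3.
The two cells of cage d must have sum 7, so R1C4 = 4.
1 is placed in column 5, which forces R1C5 = 5.
Column 3 now contains 2, leaving R3C3 = 4.
Cage e's pair has product 8, so R3C4 = 2.
Column 4 now contains 2, which forces R5C4 = 5.
5 is placed in column 5, leaving R5C5 = 2.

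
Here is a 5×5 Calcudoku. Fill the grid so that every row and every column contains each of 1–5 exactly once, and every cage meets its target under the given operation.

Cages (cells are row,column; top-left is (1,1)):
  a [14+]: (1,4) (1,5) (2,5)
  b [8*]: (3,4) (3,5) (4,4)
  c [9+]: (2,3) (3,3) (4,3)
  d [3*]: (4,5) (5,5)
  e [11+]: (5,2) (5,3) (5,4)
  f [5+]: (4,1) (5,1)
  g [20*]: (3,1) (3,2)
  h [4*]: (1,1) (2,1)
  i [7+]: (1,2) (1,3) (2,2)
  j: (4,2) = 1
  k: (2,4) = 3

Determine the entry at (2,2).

2

The 3 cells of cage a must have sum 14, which forces (1,4) = 5.
Cage a needs sum 14; hence (1,5) = 4.
Cage k is a single given cell, leaving (2,4) = 3.
Cage a has sum 14, so (2,5) = 5.
J is a freebie, so (4,2) = 1.
Row 4 already has 1, so (4,5) = 3.
3 is placed in column 5, which forces (5,5) = 1.
Row 1 already has 4, leaving (1,1) = 1.
1 is placed in row 1, so (1,3) = 2.
The two cells of cage h must have product 4, leaving (2,1) = 4.
Row 2 now contains 4, leaving (2,2) = 2.
Row 2 now contains 4, so (2,3) = 1.
4 is placed in column 1, so (3,1) = 5.
Row 3 already has 5; hence (3,2) = 4.
Cage c has sum 9, which forces (3,3) = 3.
Cage b has product 8; hence (3,4) = 1.
Column 5 already has 1, which forces (3,5) = 2.
Cage f's pair has sum 5, so (4,1) = 2.
Cage b has product 8, leaving (4,4) = 4.
Cage f needs two cells with sum 5, leaving (5,1) = 3.
Column 2 now contains 4, which forces (5,2) = 5.
Row 5 already has 5; hence (5,3) = 4.
Column 4 already has 4, leaving (5,4) = 2.
2 is placed in row 1, so (1,2) = 3.
Row 4 already has 4, leaving (4,3) = 5.
Completed grid: 1 3 2 5 4 / 4 2 1 3 5 / 5 4 3 1 2 / 2 1 5 4 3 / 3 5 4 2 1.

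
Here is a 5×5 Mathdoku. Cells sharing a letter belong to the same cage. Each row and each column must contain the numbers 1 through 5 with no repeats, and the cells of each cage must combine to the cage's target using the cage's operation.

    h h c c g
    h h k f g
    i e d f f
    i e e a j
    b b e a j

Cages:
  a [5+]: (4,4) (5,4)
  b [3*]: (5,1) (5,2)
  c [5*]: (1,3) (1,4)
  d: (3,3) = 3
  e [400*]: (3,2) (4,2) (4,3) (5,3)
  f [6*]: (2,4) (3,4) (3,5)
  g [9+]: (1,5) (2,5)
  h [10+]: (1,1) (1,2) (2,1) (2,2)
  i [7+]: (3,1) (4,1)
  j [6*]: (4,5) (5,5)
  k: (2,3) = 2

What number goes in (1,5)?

K is a freebie, so (2,3) = 2.
D is a freebie, leaving (3,3) = 3.
Cage f needs product 6; hence (2,4) = 3.
In row 4, 1 can only go at (4,4), so (4,4) = 1.
Cage c's pair has product 5, leaving (1,3) = 1.
Column 4 now contains 1, which forces (1,4) = 5.
5 is placed in row 1, so (1,5) = 4.
4 is placed in column 5, leaving (2,5) = 5.
Column 4 now contains 1, leaving (3,4) = 2.
Cage f needs product 6; hence (3,5) = 1.
Column 4 now contains 1, which forces (5,4) = 4.
The 4 cells of cage e must have product 400, which forces (3,2) = 4.
Cage e needs product 400, leaving (4,2) = 5.
The 4 cells of cage e must have product 400, so (4,3) = 4.
Row 5 now contains 4; hence (5,3) = 5.
The 4 cells of cage h must have sum 10, leaving (2,1) = 4.
Column 2 already has 4, so (2,2) = 1.
Row 3 now contains 4, which forces (3,1) = 5.
The two cells of cage i must have sum 7, leaving (4,1) = 2.
Row 4 already has 2, leaving (4,5) = 3.
Column 2 now contains 1; hence (5,2) = 3.
Column 5 now contains 3, so (5,5) = 2.
Column 1 already has 2, which forces (1,1) = 3.
Column 2 already has 3, so (1,2) = 2.
3 is placed in row 5; hence (5,1) = 1.
The full grid is 3 2 1 5 4 / 4 1 2 3 5 / 5 4 3 2 1 / 2 5 4 1 3 / 1 3 5 4 2.

4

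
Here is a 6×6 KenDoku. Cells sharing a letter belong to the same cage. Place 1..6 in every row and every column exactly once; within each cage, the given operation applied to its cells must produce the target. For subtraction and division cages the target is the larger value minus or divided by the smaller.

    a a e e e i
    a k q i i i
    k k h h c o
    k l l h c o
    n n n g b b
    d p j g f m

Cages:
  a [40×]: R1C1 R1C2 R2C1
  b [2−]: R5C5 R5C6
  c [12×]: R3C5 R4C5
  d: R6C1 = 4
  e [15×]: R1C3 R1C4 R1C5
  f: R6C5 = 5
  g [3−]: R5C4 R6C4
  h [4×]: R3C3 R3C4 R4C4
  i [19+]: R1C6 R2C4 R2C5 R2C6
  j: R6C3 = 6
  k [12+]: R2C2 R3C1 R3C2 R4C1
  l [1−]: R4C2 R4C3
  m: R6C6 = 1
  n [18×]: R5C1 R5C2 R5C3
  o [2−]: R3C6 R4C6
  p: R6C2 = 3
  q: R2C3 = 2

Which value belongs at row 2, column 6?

Q is a freebie, which forces R2C3 = 2.
Column 3 now contains 2; hence R3C3 = 1.
1 is placed in row 3; hence R3C4 = 4.
Cage d is given, leaving R6C1 = 4.
P is a freebie; hence R6C2 = 3.
Cage j is a single given cell, which forces R6C3 = 6.
Cage f is a single given cell; hence R6C5 = 5.
Cage m is a single given cell, which forces R6C6 = 1.
The 3 cells of cage a must have product 40; hence R1C1 = 2.
Cage a has product 40, which forces R1C2 = 4.
4 is placed in column 1, so R2C1 = 5.
Cage h has product 4, which forces R4C4 = 1.
Column 3 now contains 6, so R5C3 = 3.
The two cells of cage g must have difference 3, leaving R5C4 = 5.
1 is placed in row 6, so R6C4 = 2.
3 is placed in column 3, so R1C3 = 5.
Column 4 already has 5, so R1C4 = 3.
Cage e has product 15; hence R1C5 = 1.
The 4 cells of cage i must have sum 19; hence R1C6 = 6.
Cage k needs sum 12, so R2C2 = 1.
Column 4 now contains 3, leaving R2C4 = 6.
The 4 cells of cage k must have sum 12; hence R3C2 = 2.
Column 3 already has 5, which forces R4C3 = 4.
Column 2 now contains 1, so R5C2 = 6.
Cage c's pair has product 12; hence R3C5 = 6.
Column 2 already has 6, which forces R4C2 = 5.
Cage c's pair has product 12, leaving R4C5 = 2.
Row 4 now contains 5, leaving R4C6 = 3.
Row 5 already has 6, which forces R5C1 = 1.
2 is placed in column 5, leaving R5C5 = 4.
Row 5 already has 4, which forces R5C6 = 2.
Column 5 now contains 4, which forces R2C5 = 3.
Column 6 already has 3, which forces R2C6 = 4.
Row 3 already has 6, so R3C1 = 3.
Column 6 already has 3, leaving R3C6 = 5.
Row 4 already has 3, which forces R4C1 = 6.
Completed grid: 2 4 5 3 1 6 / 5 1 2 6 3 4 / 3 2 1 4 6 5 / 6 5 4 1 2 3 / 1 6 3 5 4 2 / 4 3 6 2 5 1.

4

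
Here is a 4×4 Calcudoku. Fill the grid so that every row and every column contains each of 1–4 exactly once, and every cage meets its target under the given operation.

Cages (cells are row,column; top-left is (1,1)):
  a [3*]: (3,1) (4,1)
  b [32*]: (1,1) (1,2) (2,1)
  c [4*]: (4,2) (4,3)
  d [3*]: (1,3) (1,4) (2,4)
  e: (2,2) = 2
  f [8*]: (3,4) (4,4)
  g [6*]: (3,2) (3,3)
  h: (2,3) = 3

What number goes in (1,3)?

1

The 3 cells of cage b must have product 32, so (1,1) = 2.
Cage b needs product 32; hence (1,2) = 4.
The 3 cells of cage d must have product 3, which forces (1,3) = 1.
Cage d has product 3, so (1,4) = 3.
Cage b has product 32, which forces (2,1) = 4.
Cage e is given, which forces (2,2) = 2.
Cage h is given; hence (2,3) = 3.
Cage d needs product 3, so (2,4) = 1.
2 is placed in column 2, leaving (3,2) = 3.
Column 3 already has 3; hence (3,3) = 2.
Row 3 already has 2, which forces (3,4) = 4.
4 is placed in column 2, which forces (4,2) = 1.
Column 3 now contains 1, which forces (4,3) = 4.
4 is placed in column 4, which forces (4,4) = 2.
3 is placed in row 3; hence (3,1) = 1.
Row 4 already has 1, so (4,1) = 3.
The full grid is 2 4 1 3 / 4 2 3 1 / 1 3 2 4 / 3 1 4 2.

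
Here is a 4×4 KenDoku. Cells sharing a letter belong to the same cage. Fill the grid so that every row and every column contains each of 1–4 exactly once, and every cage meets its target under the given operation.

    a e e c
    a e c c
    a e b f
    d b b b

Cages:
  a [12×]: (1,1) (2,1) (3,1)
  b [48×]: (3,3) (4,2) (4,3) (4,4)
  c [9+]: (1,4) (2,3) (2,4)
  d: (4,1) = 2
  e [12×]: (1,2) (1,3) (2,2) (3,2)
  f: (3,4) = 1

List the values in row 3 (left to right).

Cage f is given; hence (3,4) = 1.
Cage d is a single given cell; hence (4,1) = 2.
Cage b has product 48; hence (3,3) = 4.
Row 3 now contains 4, so (3,1) = 3.
3 is placed in row 3, leaving (3,2) = 2.
The 4 cells of cage e must have product 12, leaving (1,3) = 2.
Column 3 already has 2, so (2,3) = 3.
Column 3 now contains 3, leaving (4,3) = 1.
The 4 cells of cage e must have product 12, leaving (1,2) = 3.
The 3 cells of cage c must have sum 9; hence (1,4) = 4.
3 is placed in row 2; hence (2,2) = 1.
Cage c has sum 9, which forces (2,4) = 2.
Column 2 now contains 3; hence (4,2) = 4.
4 is placed in column 4; hence (4,4) = 3.
Row 1 now contains 4; hence (1,1) = 1.
Row 2 now contains 1, so (2,1) = 4.
Completed grid: 1 3 2 4 / 4 1 3 2 / 3 2 4 1 / 2 4 1 3.

3 2 4 1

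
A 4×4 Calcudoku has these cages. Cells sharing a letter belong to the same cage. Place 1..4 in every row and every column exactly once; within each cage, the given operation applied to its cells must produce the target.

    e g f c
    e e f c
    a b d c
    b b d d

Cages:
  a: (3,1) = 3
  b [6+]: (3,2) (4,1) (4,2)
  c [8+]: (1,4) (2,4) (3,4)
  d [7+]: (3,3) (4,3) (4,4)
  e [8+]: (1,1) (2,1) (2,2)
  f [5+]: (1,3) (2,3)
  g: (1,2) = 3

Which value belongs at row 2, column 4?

Cage g is a single given cell, which forces (1,2) = 3.
A is a freebie, leaving (3,1) = 3.
Cage e needs sum 8, which forces (1,1) = 2.
The 3 cells of cage e must have sum 8, so (2,1) = 4.
The 3 cells of cage e must have sum 8; hence (2,2) = 2.
Cage c has sum 8, leaving (2,4) = 3.
Cage b has sum 6, so (3,2) = 1.
Row 3 now contains 1, so (3,4) = 4.
Cage b has sum 6, so (4,1) = 1.
Cage b has sum 6; hence (4,2) = 4.
Row 4 already has 1, leaving (4,4) = 2.
Cage f needs two cells with sum 5, which forces (1,3) = 4.
Column 4 already has 4, leaving (1,4) = 1.
3 is placed in row 2; hence (2,3) = 1.
Row 3 now contains 4; hence (3,3) = 2.
Row 4 already has 2, leaving (4,3) = 3.
The full grid is 2 3 4 1 / 4 2 1 3 / 3 1 2 4 / 1 4 3 2.

3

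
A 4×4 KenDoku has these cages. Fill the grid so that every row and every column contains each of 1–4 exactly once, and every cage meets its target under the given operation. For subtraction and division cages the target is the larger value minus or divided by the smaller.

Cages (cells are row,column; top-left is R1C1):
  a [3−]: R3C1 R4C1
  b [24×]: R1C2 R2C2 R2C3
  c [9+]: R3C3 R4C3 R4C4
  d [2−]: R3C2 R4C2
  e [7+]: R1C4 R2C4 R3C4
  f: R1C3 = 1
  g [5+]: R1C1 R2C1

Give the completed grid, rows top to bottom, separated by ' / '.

3 2 1 4 / 2 4 3 1 / 1 3 4 2 / 4 1 2 3

F is a freebie; hence R1C3 = 1.
In column 4, 3 can only go at R4C4, so R4C4 = 3.
The only place for 3 in row 3 is R3C2.
Cage b needs product 24, so R2C3 = 3.
The two cells of cage d must have difference 2; hence R4C2 = 1.
Cage a needs two cells with difference 3, which forces R3C1 = 1.
Row 4 now contains 1, which forces R4C1 = 4.
Row 4 already has 4; hence R4C3 = 2.
Column 1 now contains 4, so R1C1 = 3.
1 is placed in column 1, which forces R2C1 = 2.
Row 2 already has 2, leaving R2C2 = 4.
Cage e has sum 7, leaving R2C4 = 1.
2 is placed in column 3, so R3C3 = 4.
Row 3 now contains 4, leaving R3C4 = 2.
Column 2 already has 4, leaving R1C2 = 2.
Column 4 now contains 2, which forces R1C4 = 4.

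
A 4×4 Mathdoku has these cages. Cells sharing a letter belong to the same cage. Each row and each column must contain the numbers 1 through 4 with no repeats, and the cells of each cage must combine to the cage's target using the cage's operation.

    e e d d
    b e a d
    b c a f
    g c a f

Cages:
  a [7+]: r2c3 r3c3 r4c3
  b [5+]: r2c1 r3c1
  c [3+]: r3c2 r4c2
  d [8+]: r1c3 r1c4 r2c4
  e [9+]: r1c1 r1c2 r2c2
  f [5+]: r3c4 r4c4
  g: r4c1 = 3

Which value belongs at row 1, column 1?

2

G is a freebie, which forces r4c1 = 3.
In row 3, 3 can only go at r3c4, so r3c4 = 3.
Cage f's pair has sum 5; hence r4c4 = 2.
The 3 cells of cage d must have sum 8; hence r1c3 = 3.
Cage c's pair has sum 3, leaving r3c2 = 2.
Row 4 already has 2; hence r4c2 = 1.
Row 4 now contains 1, which forces r4c3 = 4.
The 3 cells of cage e must have sum 9; hence r1c1 = 2.
Column 2 already has 1, so r1c2 = 4.
4 is placed in row 1, leaving r1c4 = 1.
The 3 cells of cage e must have sum 9, so r2c2 = 3.
Cage a has sum 7, so r2c3 = 2.
Column 4 already has 1, leaving r2c4 = 4.
4 is placed in column 3, so r3c3 = 1.
Row 2 already has 4; hence r2c1 = 1.
Row 3 now contains 1, so r3c1 = 4.
Completed grid: 2 4 3 1 / 1 3 2 4 / 4 2 1 3 / 3 1 4 2.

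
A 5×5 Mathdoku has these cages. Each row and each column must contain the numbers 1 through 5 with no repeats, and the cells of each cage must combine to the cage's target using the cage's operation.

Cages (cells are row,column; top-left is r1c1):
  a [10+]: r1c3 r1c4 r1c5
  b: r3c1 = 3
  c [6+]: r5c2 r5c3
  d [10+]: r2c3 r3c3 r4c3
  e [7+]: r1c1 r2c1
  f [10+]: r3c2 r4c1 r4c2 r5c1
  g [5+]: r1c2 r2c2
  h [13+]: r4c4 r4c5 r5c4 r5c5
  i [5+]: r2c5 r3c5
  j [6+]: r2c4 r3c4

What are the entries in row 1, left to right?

2 3 4 1 5

Cage b is given; hence r3c1 = 3.
In column 2, 5 can only go at r5c2, so r5c2 = 5.
Cage c needs two cells with sum 6; hence r5c3 = 1.
Cage f needs sum 10, so r4c1 = 1.
1 is placed in row 5; hence r5c1 = 4.
In row 4, 2 can only go at r4c3, so r4c3 = 2.
Cage d needs sum 10, so r2c3 = 3.
Column 3 already has 2, which forces r3c3 = 5.
Column 3 now contains 5, leaving r1c3 = 4.
Row 1 needs a 2, and only r1c1 is open for it.
Column 1 now contains 2, which forces r2c1 = 5.
Row 1 needs a 3, and only r1c2 is open for it.
Cage g's pair has sum 5, so r2c2 = 2.
2 is placed in row 2, which forces r2c4 = 4.
Row 2 already has 4; hence r2c5 = 1.
Cage f has sum 10, leaving r3c2 = 1.
Column 4 already has 4, leaving r3c4 = 2.
1 is placed in column 5; hence r3c5 = 4.
Column 2 already has 3, so r4c2 = 4.
2 is placed in column 4, which forces r5c4 = 3.
Row 5 already has 3; hence r5c5 = 2.
Cage a has sum 10, leaving r1c4 = 1.
1 is placed in column 5; hence r1c5 = 5.
Column 4 now contains 3, leaving r4c4 = 5.
Cage h has sum 13, which forces r4c5 = 3.
Filled in: 2 3 4 1 5 / 5 2 3 4 1 / 3 1 5 2 4 / 1 4 2 5 3 / 4 5 1 3 2.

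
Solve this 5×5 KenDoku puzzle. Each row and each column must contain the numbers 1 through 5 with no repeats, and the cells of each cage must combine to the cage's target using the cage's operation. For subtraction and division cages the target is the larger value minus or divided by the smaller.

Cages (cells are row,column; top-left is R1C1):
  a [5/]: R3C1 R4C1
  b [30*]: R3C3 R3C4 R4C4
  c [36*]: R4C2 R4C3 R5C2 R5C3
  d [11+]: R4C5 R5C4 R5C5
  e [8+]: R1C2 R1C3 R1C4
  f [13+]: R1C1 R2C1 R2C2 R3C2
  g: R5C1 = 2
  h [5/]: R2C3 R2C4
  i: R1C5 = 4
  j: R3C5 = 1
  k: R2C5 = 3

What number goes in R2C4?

1

I is a freebie, so R1C5 = 4.
Cage k is given, which forces R2C5 = 3.
J is a freebie, leaving R3C5 = 1.
Cage g is a single given cell, so R5C1 = 2.
Row 5 already has 2, so R5C5 = 5.
1 is placed in row 3, which forces R3C1 = 5.
Cage a needs two cells with quotient 5, which forces R4C1 = 1.
5 is placed in column 5; hence R4C5 = 2.
Cage d needs sum 11, which forces R5C4 = 4.
Column 1 now contains 1; hence R1C1 = 3.
Column 1 now contains 1, so R2C1 = 4.
Cage f has sum 13; hence R2C2 = 2.
Cage f needs sum 13, which forces R3C2 = 4.
Column 2 already has 4, which forces R4C2 = 3.
Row 4 now contains 3; hence R4C3 = 4.
The 3 cells of cage b must have product 30; hence R4C4 = 5.
3 is placed in column 2; hence R5C2 = 1.
Row 5 already has 1, so R5C3 = 3.
1 is placed in column 2, so R1C2 = 5.
Cage h needs two cells with quotient 5, which forces R2C3 = 5.
5 is placed in column 4, which forces R2C4 = 1.
Column 3 already has 3, leaving R3C3 = 2.
Cage b needs product 30, leaving R3C4 = 3.
Column 3 now contains 2, so R1C3 = 1.
Column 4 now contains 1; hence R1C4 = 2.
Filled in: 3 5 1 2 4 / 4 2 5 1 3 / 5 4 2 3 1 / 1 3 4 5 2 / 2 1 3 4 5.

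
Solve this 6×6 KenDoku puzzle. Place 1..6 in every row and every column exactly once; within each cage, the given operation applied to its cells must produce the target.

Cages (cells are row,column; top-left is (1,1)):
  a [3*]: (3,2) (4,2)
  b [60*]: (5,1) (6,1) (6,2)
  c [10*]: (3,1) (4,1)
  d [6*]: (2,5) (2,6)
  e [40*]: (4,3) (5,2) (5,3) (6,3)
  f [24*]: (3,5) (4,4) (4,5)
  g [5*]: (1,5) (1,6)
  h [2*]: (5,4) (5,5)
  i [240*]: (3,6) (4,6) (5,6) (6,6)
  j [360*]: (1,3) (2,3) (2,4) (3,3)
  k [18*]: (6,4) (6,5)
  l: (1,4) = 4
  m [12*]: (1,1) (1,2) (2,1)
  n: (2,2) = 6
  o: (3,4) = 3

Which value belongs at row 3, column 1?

2

Cage l is given, which forces (1,4) = 4.
Cage n is a single given cell, which forces (2,2) = 6.
Cage o is given, which forces (3,4) = 3.
3 is placed in column 4, which forces (6,4) = 6.
6 is placed in row 6; hence (6,5) = 3.
3 is placed in column 4; hence (2,4) = 5.
The two cells of cage d must have product 6; hence (2,5) = 2.
The two cells of cage d must have product 6, so (2,6) = 3.
3 is placed in row 3, which forces (3,2) = 1.
The two cells of cage a must have product 3, leaving (4,2) = 3.
2 is placed in column 5, so (5,5) = 1.
Cage m has product 12, which forces (1,1) = 6.
3 is placed in column 2, so (1,2) = 2.
Cage j needs product 360, so (1,3) = 3.
Column 5 already has 1, so (1,5) = 5.
Cage g needs two cells with product 5, so (1,6) = 1.
Cage m has product 12, so (2,1) = 1.
Row 2 already has 3; hence (2,3) = 4.
Cage j needs product 360, leaving (3,3) = 6.
6 is placed in row 3, which forces (3,5) = 4.
The 3 cells of cage f must have product 24, so (4,4) = 1.
4 is placed in column 5, so (4,5) = 6.
Column 1 already has 6, which forces (5,1) = 3.
Row 5 already has 1, so (5,4) = 2.
Cage e has product 40; hence (4,3) = 2.
The 4 cells of cage e must have product 40, which forces (5,2) = 4.
Row 5 already has 2, leaving (5,3) = 5.
Cage i needs product 240; hence (5,6) = 6.
Column 2 now contains 4, so (6,2) = 5.
The 4 cells of cage e must have product 40, so (6,3) = 1.
The two cells of cage c must have product 10, leaving (3,1) = 2.
2 is placed in row 3, so (3,6) = 5.
Row 4 now contains 2, which forces (4,1) = 5.
Column 6 now contains 5; hence (4,6) = 4.
Row 6 already has 5; hence (6,1) = 4.
4 is placed in column 6, which forces (6,6) = 2.
Filled in: 6 2 3 4 5 1 / 1 6 4 5 2 3 / 2 1 6 3 4 5 / 5 3 2 1 6 4 / 3 4 5 2 1 6 / 4 5 1 6 3 2.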